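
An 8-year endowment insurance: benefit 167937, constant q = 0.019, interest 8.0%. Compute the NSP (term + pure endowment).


Term component = 17294.591
Pure endowment = 8_p_x * v^8 * benefit = 0.857733 * 0.540269 * 167937 = 77823.0784
NSP = 95117.6694


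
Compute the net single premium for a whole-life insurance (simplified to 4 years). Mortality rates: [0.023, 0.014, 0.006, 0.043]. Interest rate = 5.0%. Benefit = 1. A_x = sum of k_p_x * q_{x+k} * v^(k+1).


v = 0.952381
Year 0: k_p_x=1.0, q=0.023, term=0.021905
Year 1: k_p_x=0.977, q=0.014, term=0.012406
Year 2: k_p_x=0.963322, q=0.006, term=0.004993
Year 3: k_p_x=0.957542, q=0.043, term=0.033874
A_x = 0.0732


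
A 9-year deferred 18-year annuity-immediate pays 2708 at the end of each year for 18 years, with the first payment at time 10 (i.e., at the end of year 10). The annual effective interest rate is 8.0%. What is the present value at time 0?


PV at time 9 of the 18-year annuity-immediate:
a_n = 2708 * (1-(1+0.08)^(-18))/0.08 = 25379.0704
Discount back 9 years to time 0:
PV = 25379.0704 * (1+0.08)^(-9)
= 25379.0704 * 0.500249
= 12695.8537


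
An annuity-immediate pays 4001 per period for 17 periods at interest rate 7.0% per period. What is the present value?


PV = PMT * (1 - (1+i)^(-n)) / i
= 4001 * (1 - (1+0.07)^(-17)) / 0.07
= 4001 * (1 - 0.316574) / 0.07
= 4001 * 9.763223
= 39062.6552


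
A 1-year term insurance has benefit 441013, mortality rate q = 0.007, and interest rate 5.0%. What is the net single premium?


NSP = benefit * q * v
v = 1/(1+i) = 0.952381
NSP = 441013 * 0.007 * 0.952381
= 2940.0867


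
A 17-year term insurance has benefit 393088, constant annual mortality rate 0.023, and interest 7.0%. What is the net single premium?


NSP = benefit * sum_{k=0}^{n-1} k_p_x * q * v^(k+1)
With constant q=0.023, v=0.934579
Sum = 0.194598
NSP = 393088 * 0.194598
= 76493.9623


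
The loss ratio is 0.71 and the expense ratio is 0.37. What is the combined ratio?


Combined ratio = loss ratio + expense ratio
= 0.71 + 0.37
= 1.08


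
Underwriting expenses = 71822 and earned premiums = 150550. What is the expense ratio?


Expense ratio = expenses / premiums
= 71822 / 150550
= 0.4771


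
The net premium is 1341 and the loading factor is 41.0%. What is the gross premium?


Gross = net * (1 + loading)
= 1341 * (1 + 0.41)
= 1341 * 1.41
= 1890.81


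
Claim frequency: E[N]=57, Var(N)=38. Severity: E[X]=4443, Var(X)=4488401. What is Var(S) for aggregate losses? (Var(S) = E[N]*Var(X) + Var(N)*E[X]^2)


Var(S) = E[N]*Var(X) + Var(N)*E[X]^2
= 57*4488401 + 38*4443^2
= 255838857 + 750129462
= 1.0060e+09


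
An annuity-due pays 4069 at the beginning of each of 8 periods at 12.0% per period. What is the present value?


PV_due = PMT * (1-(1+i)^(-n))/i * (1+i)
PV_immediate = 20213.3262
PV_due = 20213.3262 * 1.12
= 22638.9254


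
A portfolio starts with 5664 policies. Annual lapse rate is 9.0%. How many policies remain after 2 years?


remaining = initial * (1 - lapse)^years
= 5664 * (1 - 0.09)^2
= 5664 * 0.8281
= 4690.3584


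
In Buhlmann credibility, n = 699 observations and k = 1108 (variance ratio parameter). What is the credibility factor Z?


Z = n / (n + k)
= 699 / (699 + 1108)
= 699 / 1807
= 0.3868


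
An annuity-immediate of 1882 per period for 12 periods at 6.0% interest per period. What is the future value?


FV = PMT * ((1+i)^n - 1) / i
= 1882 * ((1.06)^12 - 1) / 0.06
= 1882 * (2.012196 - 1) / 0.06
= 31749.2293


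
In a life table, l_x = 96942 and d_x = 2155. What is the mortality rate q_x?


q_x = d_x / l_x
= 2155 / 96942
= 0.0222


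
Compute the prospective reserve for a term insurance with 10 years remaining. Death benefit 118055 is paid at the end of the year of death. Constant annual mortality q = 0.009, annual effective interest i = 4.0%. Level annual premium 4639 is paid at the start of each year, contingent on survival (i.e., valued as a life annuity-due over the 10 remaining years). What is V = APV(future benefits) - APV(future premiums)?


v = 1/(1+i) = 0.961538
APV(future benefits) per unit = sum_{k=0}^{9} k_p_x * q * v^(k+1) = 0.070316
APV(future benefits) = 118055 * 0.070316 = 8301.1727
Life annuity-due factor ä_{x:10} = sum_{k=0}^{9} k_p_x * v^k = 8.125421
APV(future premiums) = 4639 * 8.125421 = 37693.8297
V = 8301.1727 - 37693.8297
= -29392.657


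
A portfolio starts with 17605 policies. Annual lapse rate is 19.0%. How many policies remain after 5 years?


remaining = initial * (1 - lapse)^years
= 17605 * (1 - 0.19)^5
= 17605 * 0.348678
= 6138.4839


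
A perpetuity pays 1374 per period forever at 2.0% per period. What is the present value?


PV = PMT / i
= 1374 / 0.02
= 68700.0


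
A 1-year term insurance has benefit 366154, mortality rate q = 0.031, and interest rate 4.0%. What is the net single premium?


NSP = benefit * q * v
v = 1/(1+i) = 0.961538
NSP = 366154 * 0.031 * 0.961538
= 10914.2058


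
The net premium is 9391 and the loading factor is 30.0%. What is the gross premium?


Gross = net * (1 + loading)
= 9391 * (1 + 0.3)
= 9391 * 1.3
= 12208.3


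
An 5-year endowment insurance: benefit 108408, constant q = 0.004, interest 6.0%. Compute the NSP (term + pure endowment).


Term component = 1812.9064
Pure endowment = 5_p_x * v^5 * benefit = 0.980159 * 0.747258 * 108408 = 79401.4984
NSP = 81214.4047


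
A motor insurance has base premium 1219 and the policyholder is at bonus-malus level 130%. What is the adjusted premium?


adjusted = base * BM_level / 100
= 1219 * 130 / 100
= 1219 * 1.3
= 1584.7


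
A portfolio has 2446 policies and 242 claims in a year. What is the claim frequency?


frequency = claims / policies
= 242 / 2446
= 0.0989


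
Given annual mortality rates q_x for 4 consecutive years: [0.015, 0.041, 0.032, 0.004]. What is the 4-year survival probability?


p_k = 1 - q_k for each year
Survival = product of (1 - q_k)
= 0.985 * 0.959 * 0.968 * 0.996
= 0.9107


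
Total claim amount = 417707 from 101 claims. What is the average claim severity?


severity = total / number
= 417707 / 101
= 4135.7129


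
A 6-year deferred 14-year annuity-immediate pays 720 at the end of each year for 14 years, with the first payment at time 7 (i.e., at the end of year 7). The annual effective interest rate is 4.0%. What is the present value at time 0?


PV at time 6 of the 14-year annuity-immediate:
a_n = 720 * (1-(1+0.04)^(-14))/0.04 = 7605.4485
Discount back 6 years to time 0:
PV = 7605.4485 * (1+0.04)^(-6)
= 7605.4485 * 0.790315
= 6010.6964


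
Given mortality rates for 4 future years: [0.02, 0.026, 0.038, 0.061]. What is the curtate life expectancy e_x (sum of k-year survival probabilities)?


e_x = sum_{k=1}^{n} k_p_x
k_p_x values:
  1_p_x = 0.98
  2_p_x = 0.95452
  3_p_x = 0.918248
  4_p_x = 0.862235
e_x = 3.715


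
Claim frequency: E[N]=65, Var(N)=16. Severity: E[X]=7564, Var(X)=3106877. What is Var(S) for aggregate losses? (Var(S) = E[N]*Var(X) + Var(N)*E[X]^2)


Var(S) = E[N]*Var(X) + Var(N)*E[X]^2
= 65*3106877 + 16*7564^2
= 201947005 + 915425536
= 1.1174e+09


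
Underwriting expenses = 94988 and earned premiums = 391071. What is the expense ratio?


Expense ratio = expenses / premiums
= 94988 / 391071
= 0.2429


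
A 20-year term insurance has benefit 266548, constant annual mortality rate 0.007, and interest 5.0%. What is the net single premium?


NSP = benefit * sum_{k=0}^{n-1} k_p_x * q * v^(k+1)
With constant q=0.007, v=0.952381
Sum = 0.082589
NSP = 266548 * 0.082589
= 22013.8954


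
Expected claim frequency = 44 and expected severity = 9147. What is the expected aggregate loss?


E[S] = E[N] * E[X]
= 44 * 9147
= 402468


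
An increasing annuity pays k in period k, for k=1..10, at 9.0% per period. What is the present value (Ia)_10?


(Ia)_n = sum_{k=1}^{n} k * v^k, v = 1/(1+i)
v = 0.917431
Sum computed term by term:
(Ia)_10 = 30.7904


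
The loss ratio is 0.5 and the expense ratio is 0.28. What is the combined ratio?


Combined ratio = loss ratio + expense ratio
= 0.5 + 0.28
= 0.78


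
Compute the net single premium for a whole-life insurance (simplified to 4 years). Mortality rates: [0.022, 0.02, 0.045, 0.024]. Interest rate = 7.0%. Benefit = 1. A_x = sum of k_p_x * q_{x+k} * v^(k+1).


v = 0.934579
Year 0: k_p_x=1.0, q=0.022, term=0.020561
Year 1: k_p_x=0.978, q=0.02, term=0.017084
Year 2: k_p_x=0.95844, q=0.045, term=0.035207
Year 3: k_p_x=0.91531, q=0.024, term=0.016759
A_x = 0.0896


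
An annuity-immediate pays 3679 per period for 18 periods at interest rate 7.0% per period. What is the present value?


PV = PMT * (1 - (1+i)^(-n)) / i
= 3679 * (1 - (1+0.07)^(-18)) / 0.07
= 3679 * (1 - 0.295864) / 0.07
= 3679 * 10.059087
= 37007.3807


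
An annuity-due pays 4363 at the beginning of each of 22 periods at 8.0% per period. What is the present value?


PV_due = PMT * (1-(1+i)^(-n))/i * (1+i)
PV_immediate = 44505.8446
PV_due = 44505.8446 * 1.08
= 48066.3122


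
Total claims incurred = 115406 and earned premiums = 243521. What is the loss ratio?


Loss ratio = claims / premiums
= 115406 / 243521
= 0.4739


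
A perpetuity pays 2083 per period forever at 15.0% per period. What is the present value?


PV = PMT / i
= 2083 / 0.15
= 13886.6667


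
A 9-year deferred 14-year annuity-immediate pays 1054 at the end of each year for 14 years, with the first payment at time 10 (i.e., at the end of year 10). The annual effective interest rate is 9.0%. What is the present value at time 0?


PV at time 9 of the 14-year annuity-immediate:
a_n = 1054 * (1-(1+0.09)^(-14))/0.09 = 8206.6025
Discount back 9 years to time 0:
PV = 8206.6025 * (1+0.09)^(-9)
= 8206.6025 * 0.460428
= 3778.5478


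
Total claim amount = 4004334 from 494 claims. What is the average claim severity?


severity = total / number
= 4004334 / 494
= 8105.9393


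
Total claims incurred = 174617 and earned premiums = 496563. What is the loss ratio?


Loss ratio = claims / premiums
= 174617 / 496563
= 0.3517


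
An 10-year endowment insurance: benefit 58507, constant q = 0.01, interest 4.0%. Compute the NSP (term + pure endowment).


Term component = 4552.2176
Pure endowment = 10_p_x * v^10 * benefit = 0.904382 * 0.675564 * 58507 = 35745.9121
NSP = 40298.1297


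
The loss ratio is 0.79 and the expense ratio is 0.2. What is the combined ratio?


Combined ratio = loss ratio + expense ratio
= 0.79 + 0.2
= 0.99


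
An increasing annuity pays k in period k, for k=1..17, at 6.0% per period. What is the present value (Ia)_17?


(Ia)_n = sum_{k=1}^{n} k * v^k, v = 1/(1+i)
v = 0.943396
Sum computed term by term:
(Ia)_17 = 79.8783


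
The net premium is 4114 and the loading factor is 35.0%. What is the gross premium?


Gross = net * (1 + loading)
= 4114 * (1 + 0.35)
= 4114 * 1.35
= 5553.9


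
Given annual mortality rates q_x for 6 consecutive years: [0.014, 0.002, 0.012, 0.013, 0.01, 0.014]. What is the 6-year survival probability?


p_k = 1 - q_k for each year
Survival = product of (1 - q_k)
= 0.986 * 0.998 * 0.988 * 0.987 * 0.99 * 0.986
= 0.9367


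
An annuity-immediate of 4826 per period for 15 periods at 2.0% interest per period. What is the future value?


FV = PMT * ((1+i)^n - 1) / i
= 4826 * ((1.02)^15 - 1) / 0.02
= 4826 * (1.345868 - 1) / 0.02
= 83458.03


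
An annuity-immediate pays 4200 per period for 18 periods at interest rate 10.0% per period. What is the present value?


PV = PMT * (1 - (1+i)^(-n)) / i
= 4200 * (1 - (1+0.1)^(-18)) / 0.1
= 4200 * (1 - 0.179859) / 0.1
= 4200 * 8.201412
= 34445.9308


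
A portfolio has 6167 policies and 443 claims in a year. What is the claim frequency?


frequency = claims / policies
= 443 / 6167
= 0.0718


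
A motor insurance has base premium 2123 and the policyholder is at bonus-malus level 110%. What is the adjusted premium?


adjusted = base * BM_level / 100
= 2123 * 110 / 100
= 2123 * 1.1
= 2335.3


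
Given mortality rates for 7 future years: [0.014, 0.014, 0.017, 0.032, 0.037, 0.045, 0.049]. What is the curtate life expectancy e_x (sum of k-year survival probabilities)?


e_x = sum_{k=1}^{n} k_p_x
k_p_x values:
  1_p_x = 0.986
  2_p_x = 0.972196
  3_p_x = 0.955669
  4_p_x = 0.925087
  5_p_x = 0.890859
  6_p_x = 0.85077
  7_p_x = 0.809083
e_x = 6.3897


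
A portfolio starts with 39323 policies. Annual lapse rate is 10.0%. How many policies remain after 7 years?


remaining = initial * (1 - lapse)^years
= 39323 * (1 - 0.1)^7
= 39323 * 0.478297
= 18808.069


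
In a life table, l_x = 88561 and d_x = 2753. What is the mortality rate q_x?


q_x = d_x / l_x
= 2753 / 88561
= 0.0311


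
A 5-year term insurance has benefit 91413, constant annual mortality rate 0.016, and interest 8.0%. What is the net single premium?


NSP = benefit * sum_{k=0}^{n-1} k_p_x * q * v^(k+1)
With constant q=0.016, v=0.925926
Sum = 0.062025
NSP = 91413 * 0.062025
= 5669.8733


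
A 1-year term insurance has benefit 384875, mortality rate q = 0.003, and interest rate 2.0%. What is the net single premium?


NSP = benefit * q * v
v = 1/(1+i) = 0.980392
NSP = 384875 * 0.003 * 0.980392
= 1131.9853


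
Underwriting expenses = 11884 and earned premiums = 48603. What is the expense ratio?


Expense ratio = expenses / premiums
= 11884 / 48603
= 0.2445


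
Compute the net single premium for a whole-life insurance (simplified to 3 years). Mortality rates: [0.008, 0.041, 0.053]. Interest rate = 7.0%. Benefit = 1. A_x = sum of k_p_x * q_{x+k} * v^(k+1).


v = 0.934579
Year 0: k_p_x=1.0, q=0.008, term=0.007477
Year 1: k_p_x=0.992, q=0.041, term=0.035524
Year 2: k_p_x=0.951328, q=0.053, term=0.041158
A_x = 0.0842


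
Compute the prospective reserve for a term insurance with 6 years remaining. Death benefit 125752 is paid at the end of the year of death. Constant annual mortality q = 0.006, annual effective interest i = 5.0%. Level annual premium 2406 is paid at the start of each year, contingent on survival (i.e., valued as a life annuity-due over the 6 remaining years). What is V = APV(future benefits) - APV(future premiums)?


v = 1/(1+i) = 0.952381
APV(future benefits) per unit = sum_{k=0}^{5} k_p_x * q * v^(k+1) = 0.030027
APV(future benefits) = 125752 * 0.030027 = 3775.9096
Life annuity-due factor ä_{x:6} = sum_{k=0}^{5} k_p_x * v^k = 5.254661
APV(future premiums) = 2406 * 5.254661 = 12642.7154
V = 3775.9096 - 12642.7154
= -8866.8058


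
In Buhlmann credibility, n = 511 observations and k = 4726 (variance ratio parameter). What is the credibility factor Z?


Z = n / (n + k)
= 511 / (511 + 4726)
= 511 / 5237
= 0.0976


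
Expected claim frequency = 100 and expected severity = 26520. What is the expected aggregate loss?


E[S] = E[N] * E[X]
= 100 * 26520
= 2.6520e+06


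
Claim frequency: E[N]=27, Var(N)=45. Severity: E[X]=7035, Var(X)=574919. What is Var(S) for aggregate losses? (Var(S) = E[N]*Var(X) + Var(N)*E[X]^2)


Var(S) = E[N]*Var(X) + Var(N)*E[X]^2
= 27*574919 + 45*7035^2
= 15522813 + 2227105125
= 2.2426e+09


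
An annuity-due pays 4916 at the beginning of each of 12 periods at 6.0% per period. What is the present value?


PV_due = PMT * (1-(1+i)^(-n))/i * (1+i)
PV_immediate = 41214.9768
PV_due = 41214.9768 * 1.06
= 43687.8754


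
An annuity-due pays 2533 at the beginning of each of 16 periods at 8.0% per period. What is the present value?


PV_due = PMT * (1-(1+i)^(-n))/i * (1+i)
PV_immediate = 22420.5181
PV_due = 22420.5181 * 1.08
= 24214.1595


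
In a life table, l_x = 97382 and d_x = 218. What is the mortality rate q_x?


q_x = d_x / l_x
= 218 / 97382
= 0.0022


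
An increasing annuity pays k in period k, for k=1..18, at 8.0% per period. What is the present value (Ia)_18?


(Ia)_n = sum_{k=1}^{n} k * v^k, v = 1/(1+i)
v = 0.925926
Sum computed term by term:
(Ia)_18 = 70.2144


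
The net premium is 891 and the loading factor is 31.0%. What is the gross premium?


Gross = net * (1 + loading)
= 891 * (1 + 0.31)
= 891 * 1.31
= 1167.21


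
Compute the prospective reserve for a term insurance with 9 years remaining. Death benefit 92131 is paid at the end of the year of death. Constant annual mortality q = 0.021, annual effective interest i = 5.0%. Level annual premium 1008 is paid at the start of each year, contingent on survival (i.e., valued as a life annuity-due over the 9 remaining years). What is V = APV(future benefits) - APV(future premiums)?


v = 1/(1+i) = 0.952381
APV(future benefits) per unit = sum_{k=0}^{8} k_p_x * q * v^(k+1) = 0.138267
APV(future benefits) = 92131 * 0.138267 = 12738.6825
Life annuity-due factor ä_{x:9} = sum_{k=0}^{8} k_p_x * v^k = 6.913353
APV(future premiums) = 1008 * 6.913353 = 6968.6598
V = 12738.6825 - 6968.6598
= 5770.0227


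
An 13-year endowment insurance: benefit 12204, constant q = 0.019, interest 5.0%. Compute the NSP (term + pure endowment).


Term component = 1971.7115
Pure endowment = 13_p_x * v^13 * benefit = 0.779286 * 0.530321 * 12204 = 5043.5741
NSP = 7015.2856


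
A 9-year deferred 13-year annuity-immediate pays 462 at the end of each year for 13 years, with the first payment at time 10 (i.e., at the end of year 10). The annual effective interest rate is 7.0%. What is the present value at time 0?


PV at time 9 of the 13-year annuity-immediate:
a_n = 462 * (1-(1+0.07)^(-13))/0.07 = 3861.2346
Discount back 9 years to time 0:
PV = 3861.2346 * (1+0.07)^(-9)
= 3861.2346 * 0.543934
= 2100.2558


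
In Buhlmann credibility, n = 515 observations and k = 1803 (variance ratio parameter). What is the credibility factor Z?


Z = n / (n + k)
= 515 / (515 + 1803)
= 515 / 2318
= 0.2222


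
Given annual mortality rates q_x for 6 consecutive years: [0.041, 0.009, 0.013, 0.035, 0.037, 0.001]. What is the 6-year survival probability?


p_k = 1 - q_k for each year
Survival = product of (1 - q_k)
= 0.959 * 0.991 * 0.987 * 0.965 * 0.963 * 0.999
= 0.8708


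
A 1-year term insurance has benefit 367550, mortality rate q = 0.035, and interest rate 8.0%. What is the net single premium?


NSP = benefit * q * v
v = 1/(1+i) = 0.925926
NSP = 367550 * 0.035 * 0.925926
= 11911.3426


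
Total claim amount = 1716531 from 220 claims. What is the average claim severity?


severity = total / number
= 1716531 / 220
= 7802.4136


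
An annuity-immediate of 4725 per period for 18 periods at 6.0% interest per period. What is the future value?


FV = PMT * ((1+i)^n - 1) / i
= 4725 * ((1.06)^18 - 1) / 0.06
= 4725 * (2.854339 - 1) / 0.06
= 146029.2083


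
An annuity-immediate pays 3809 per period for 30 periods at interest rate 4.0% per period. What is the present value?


PV = PMT * (1 - (1+i)^(-n)) / i
= 3809 * (1 - (1+0.04)^(-30)) / 0.04
= 3809 * (1 - 0.308319) / 0.04
= 3809 * 17.292033
= 65865.3548


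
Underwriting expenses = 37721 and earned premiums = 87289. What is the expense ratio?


Expense ratio = expenses / premiums
= 37721 / 87289
= 0.4321


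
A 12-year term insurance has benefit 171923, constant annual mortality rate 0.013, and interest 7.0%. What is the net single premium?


NSP = benefit * sum_{k=0}^{n-1} k_p_x * q * v^(k+1)
With constant q=0.013, v=0.934579
Sum = 0.097188
NSP = 171923 * 0.097188
= 16708.9025


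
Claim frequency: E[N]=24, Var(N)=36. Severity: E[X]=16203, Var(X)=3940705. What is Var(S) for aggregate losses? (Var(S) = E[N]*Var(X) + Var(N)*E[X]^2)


Var(S) = E[N]*Var(X) + Var(N)*E[X]^2
= 24*3940705 + 36*16203^2
= 94576920 + 9451339524
= 9.5459e+09


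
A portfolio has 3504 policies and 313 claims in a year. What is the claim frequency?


frequency = claims / policies
= 313 / 3504
= 0.0893


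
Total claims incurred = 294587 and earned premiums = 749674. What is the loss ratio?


Loss ratio = claims / premiums
= 294587 / 749674
= 0.393


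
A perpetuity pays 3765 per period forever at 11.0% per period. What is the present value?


PV = PMT / i
= 3765 / 0.11
= 34227.2727


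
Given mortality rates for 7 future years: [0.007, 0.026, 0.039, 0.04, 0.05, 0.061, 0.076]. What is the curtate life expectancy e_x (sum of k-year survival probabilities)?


e_x = sum_{k=1}^{n} k_p_x
k_p_x values:
  1_p_x = 0.993
  2_p_x = 0.967182
  3_p_x = 0.929462
  4_p_x = 0.892283
  5_p_x = 0.847669
  6_p_x = 0.795961
  7_p_x = 0.735468
e_x = 6.161


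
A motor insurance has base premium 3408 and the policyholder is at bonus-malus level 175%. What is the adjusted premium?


adjusted = base * BM_level / 100
= 3408 * 175 / 100
= 3408 * 1.75
= 5964.0


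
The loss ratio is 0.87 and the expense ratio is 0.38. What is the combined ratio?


Combined ratio = loss ratio + expense ratio
= 0.87 + 0.38
= 1.25


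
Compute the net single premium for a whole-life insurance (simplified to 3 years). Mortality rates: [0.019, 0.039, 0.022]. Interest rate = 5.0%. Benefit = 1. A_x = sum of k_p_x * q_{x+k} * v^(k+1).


v = 0.952381
Year 0: k_p_x=1.0, q=0.019, term=0.018095
Year 1: k_p_x=0.981, q=0.039, term=0.034702
Year 2: k_p_x=0.942741, q=0.022, term=0.017916
A_x = 0.0707


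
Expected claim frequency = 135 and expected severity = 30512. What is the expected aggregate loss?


E[S] = E[N] * E[X]
= 135 * 30512
= 4.1191e+06


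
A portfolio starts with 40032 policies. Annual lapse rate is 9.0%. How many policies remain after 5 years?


remaining = initial * (1 - lapse)^years
= 40032 * (1 - 0.09)^5
= 40032 * 0.624032
= 24981.2548


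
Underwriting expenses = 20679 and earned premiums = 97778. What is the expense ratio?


Expense ratio = expenses / premiums
= 20679 / 97778
= 0.2115


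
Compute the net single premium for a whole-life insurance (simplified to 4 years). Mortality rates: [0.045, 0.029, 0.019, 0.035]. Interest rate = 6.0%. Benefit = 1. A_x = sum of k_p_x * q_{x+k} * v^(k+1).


v = 0.943396
Year 0: k_p_x=1.0, q=0.045, term=0.042453
Year 1: k_p_x=0.955, q=0.029, term=0.024648
Year 2: k_p_x=0.927305, q=0.019, term=0.014793
Year 3: k_p_x=0.909686, q=0.035, term=0.025219
A_x = 0.1071


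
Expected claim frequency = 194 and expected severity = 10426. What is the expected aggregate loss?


E[S] = E[N] * E[X]
= 194 * 10426
= 2.0226e+06


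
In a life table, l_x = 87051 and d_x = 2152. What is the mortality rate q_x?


q_x = d_x / l_x
= 2152 / 87051
= 0.0247


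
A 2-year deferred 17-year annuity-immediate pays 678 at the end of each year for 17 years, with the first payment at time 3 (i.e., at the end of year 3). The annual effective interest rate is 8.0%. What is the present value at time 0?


PV at time 2 of the 17-year annuity-immediate:
a_n = 678 * (1-(1+0.08)^(-17))/0.08 = 6184.4706
Discount back 2 years to time 0:
PV = 6184.4706 * (1+0.08)^(-2)
= 6184.4706 * 0.857339
= 5302.1868


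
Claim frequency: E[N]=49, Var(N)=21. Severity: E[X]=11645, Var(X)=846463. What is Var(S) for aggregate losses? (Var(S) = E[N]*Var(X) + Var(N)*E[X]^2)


Var(S) = E[N]*Var(X) + Var(N)*E[X]^2
= 49*846463 + 21*11645^2
= 41476687 + 2847726525
= 2.8892e+09


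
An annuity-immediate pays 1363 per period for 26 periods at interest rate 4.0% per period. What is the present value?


PV = PMT * (1 - (1+i)^(-n)) / i
= 1363 * (1 - (1+0.04)^(-26)) / 0.04
= 1363 * (1 - 0.360689) / 0.04
= 1363 * 15.982769
= 21784.5144


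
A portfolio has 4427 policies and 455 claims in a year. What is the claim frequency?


frequency = claims / policies
= 455 / 4427
= 0.1028


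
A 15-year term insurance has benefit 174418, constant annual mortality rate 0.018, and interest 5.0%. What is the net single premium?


NSP = benefit * sum_{k=0}^{n-1} k_p_x * q * v^(k+1)
With constant q=0.018, v=0.952381
Sum = 0.167745
NSP = 174418 * 0.167745
= 29257.7527


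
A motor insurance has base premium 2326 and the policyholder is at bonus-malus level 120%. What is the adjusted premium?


adjusted = base * BM_level / 100
= 2326 * 120 / 100
= 2326 * 1.2
= 2791.2


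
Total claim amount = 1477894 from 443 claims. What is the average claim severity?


severity = total / number
= 1477894 / 443
= 3336.1038


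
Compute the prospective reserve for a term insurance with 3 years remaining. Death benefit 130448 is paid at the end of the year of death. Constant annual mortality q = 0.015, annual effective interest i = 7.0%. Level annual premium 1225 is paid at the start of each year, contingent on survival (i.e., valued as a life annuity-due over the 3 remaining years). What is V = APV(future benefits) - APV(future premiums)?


v = 1/(1+i) = 0.934579
APV(future benefits) per unit = sum_{k=0}^{2} k_p_x * q * v^(k+1) = 0.038804
APV(future benefits) = 130448 * 0.038804 = 5061.857
Life annuity-due factor ä_{x:3} = sum_{k=0}^{2} k_p_x * v^k = 2.767993
APV(future premiums) = 1225 * 2.767993 = 3390.7912
V = 5061.857 - 3390.7912
= 1671.0657


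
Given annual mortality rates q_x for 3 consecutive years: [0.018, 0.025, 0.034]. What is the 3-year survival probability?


p_k = 1 - q_k for each year
Survival = product of (1 - q_k)
= 0.982 * 0.975 * 0.966
= 0.9249


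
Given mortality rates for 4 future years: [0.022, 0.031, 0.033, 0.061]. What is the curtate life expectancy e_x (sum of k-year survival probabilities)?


e_x = sum_{k=1}^{n} k_p_x
k_p_x values:
  1_p_x = 0.978
  2_p_x = 0.947682
  3_p_x = 0.916408
  4_p_x = 0.860508
e_x = 3.7026


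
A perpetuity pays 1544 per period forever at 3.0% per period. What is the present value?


PV = PMT / i
= 1544 / 0.03
= 51466.6667


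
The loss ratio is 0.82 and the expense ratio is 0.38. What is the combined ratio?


Combined ratio = loss ratio + expense ratio
= 0.82 + 0.38
= 1.2


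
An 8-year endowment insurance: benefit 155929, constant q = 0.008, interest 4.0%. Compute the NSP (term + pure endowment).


Term component = 8180.6932
Pure endowment = 8_p_x * v^8 * benefit = 0.937764 * 0.73069 * 155929 = 106844.8409
NSP = 115025.534


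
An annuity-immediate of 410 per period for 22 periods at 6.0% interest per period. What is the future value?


FV = PMT * ((1+i)^n - 1) / i
= 410 * ((1.06)^22 - 1) / 0.06
= 410 * (3.603537 - 1) / 0.06
= 17790.839


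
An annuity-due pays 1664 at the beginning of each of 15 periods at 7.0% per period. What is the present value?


PV_due = PMT * (1-(1+i)^(-n))/i * (1+i)
PV_immediate = 15155.5689
PV_due = 15155.5689 * 1.07
= 16216.4587


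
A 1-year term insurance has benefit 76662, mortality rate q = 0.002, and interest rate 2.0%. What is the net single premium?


NSP = benefit * q * v
v = 1/(1+i) = 0.980392
NSP = 76662 * 0.002 * 0.980392
= 150.3176


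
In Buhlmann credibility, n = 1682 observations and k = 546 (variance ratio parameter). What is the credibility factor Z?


Z = n / (n + k)
= 1682 / (1682 + 546)
= 1682 / 2228
= 0.7549


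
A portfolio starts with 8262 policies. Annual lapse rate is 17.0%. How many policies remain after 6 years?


remaining = initial * (1 - lapse)^years
= 8262 * (1 - 0.17)^6
= 8262 * 0.32694
= 2701.1814


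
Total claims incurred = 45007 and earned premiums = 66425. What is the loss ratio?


Loss ratio = claims / premiums
= 45007 / 66425
= 0.6776


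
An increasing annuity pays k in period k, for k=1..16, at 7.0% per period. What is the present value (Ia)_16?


(Ia)_n = sum_{k=1}^{n} k * v^k, v = 1/(1+i)
v = 0.934579
Sum computed term by term:
(Ia)_16 = 66.9737


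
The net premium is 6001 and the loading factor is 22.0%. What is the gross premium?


Gross = net * (1 + loading)
= 6001 * (1 + 0.22)
= 6001 * 1.22
= 7321.22


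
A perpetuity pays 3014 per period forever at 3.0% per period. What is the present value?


PV = PMT / i
= 3014 / 0.03
= 100466.6667


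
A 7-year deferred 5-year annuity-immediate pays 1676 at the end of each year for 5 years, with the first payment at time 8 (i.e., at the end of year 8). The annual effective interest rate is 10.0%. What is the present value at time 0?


PV at time 7 of the 5-year annuity-immediate:
a_n = 1676 * (1-(1+0.1)^(-5))/0.1 = 6353.3586
Discount back 7 years to time 0:
PV = 6353.3586 * (1+0.1)^(-7)
= 6353.3586 * 0.513158
= 3260.2776


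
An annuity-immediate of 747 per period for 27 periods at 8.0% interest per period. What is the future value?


FV = PMT * ((1+i)^n - 1) / i
= 747 * ((1.08)^27 - 1) / 0.08
= 747 * (7.988061 - 1) / 0.08
= 65251.024


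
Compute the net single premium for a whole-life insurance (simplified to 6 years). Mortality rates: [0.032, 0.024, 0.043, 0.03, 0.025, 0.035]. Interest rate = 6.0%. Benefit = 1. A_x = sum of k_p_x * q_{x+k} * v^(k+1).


v = 0.943396
Year 0: k_p_x=1.0, q=0.032, term=0.030189
Year 1: k_p_x=0.968, q=0.024, term=0.020676
Year 2: k_p_x=0.944768, q=0.043, term=0.03411
Year 3: k_p_x=0.904143, q=0.03, term=0.021485
Year 4: k_p_x=0.877019, q=0.025, term=0.016384
Year 5: k_p_x=0.855093, q=0.035, term=0.021098
A_x = 0.1439


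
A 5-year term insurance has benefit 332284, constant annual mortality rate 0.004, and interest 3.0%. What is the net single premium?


NSP = benefit * sum_{k=0}^{n-1} k_p_x * q * v^(k+1)
With constant q=0.004, v=0.970874
Sum = 0.018177
NSP = 332284 * 0.018177
= 6039.982


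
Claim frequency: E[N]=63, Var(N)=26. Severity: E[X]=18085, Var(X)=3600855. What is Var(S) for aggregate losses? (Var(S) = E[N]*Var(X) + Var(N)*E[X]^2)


Var(S) = E[N]*Var(X) + Var(N)*E[X]^2
= 63*3600855 + 26*18085^2
= 226853865 + 8503747850
= 8.7306e+09


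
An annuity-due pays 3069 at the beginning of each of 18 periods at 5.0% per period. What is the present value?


PV_due = PMT * (1-(1+i)^(-n))/i * (1+i)
PV_immediate = 35875.3422
PV_due = 35875.3422 * 1.05
= 37669.1093


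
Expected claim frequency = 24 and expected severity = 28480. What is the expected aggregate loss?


E[S] = E[N] * E[X]
= 24 * 28480
= 683520


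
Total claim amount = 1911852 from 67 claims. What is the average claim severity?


severity = total / number
= 1911852 / 67
= 28535.1045


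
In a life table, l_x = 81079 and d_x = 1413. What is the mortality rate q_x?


q_x = d_x / l_x
= 1413 / 81079
= 0.0174


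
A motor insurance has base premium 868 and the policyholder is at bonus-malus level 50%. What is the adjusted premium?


adjusted = base * BM_level / 100
= 868 * 50 / 100
= 868 * 0.5
= 434.0


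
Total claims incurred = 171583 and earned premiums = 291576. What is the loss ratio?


Loss ratio = claims / premiums
= 171583 / 291576
= 0.5885


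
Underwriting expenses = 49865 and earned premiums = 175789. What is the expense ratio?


Expense ratio = expenses / premiums
= 49865 / 175789
= 0.2837


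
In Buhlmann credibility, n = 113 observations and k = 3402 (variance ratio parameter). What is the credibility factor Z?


Z = n / (n + k)
= 113 / (113 + 3402)
= 113 / 3515
= 0.0321


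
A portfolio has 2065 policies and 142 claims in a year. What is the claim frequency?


frequency = claims / policies
= 142 / 2065
= 0.0688


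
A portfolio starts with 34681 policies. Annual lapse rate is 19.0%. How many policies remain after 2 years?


remaining = initial * (1 - lapse)^years
= 34681 * (1 - 0.19)^2
= 34681 * 0.6561
= 22754.2041


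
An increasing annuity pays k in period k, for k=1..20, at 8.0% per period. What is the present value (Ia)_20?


(Ia)_n = sum_{k=1}^{n} k * v^k, v = 1/(1+i)
v = 0.925926
Sum computed term by term:
(Ia)_20 = 78.9079


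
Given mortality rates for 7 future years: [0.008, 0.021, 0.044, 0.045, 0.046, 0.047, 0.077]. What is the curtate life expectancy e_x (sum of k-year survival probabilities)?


e_x = sum_{k=1}^{n} k_p_x
k_p_x values:
  1_p_x = 0.992
  2_p_x = 0.971168
  3_p_x = 0.928437
  4_p_x = 0.886657
  5_p_x = 0.845871
  6_p_x = 0.806115
  7_p_x = 0.744044
e_x = 6.1743


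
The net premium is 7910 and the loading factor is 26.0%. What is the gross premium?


Gross = net * (1 + loading)
= 7910 * (1 + 0.26)
= 7910 * 1.26
= 9966.6


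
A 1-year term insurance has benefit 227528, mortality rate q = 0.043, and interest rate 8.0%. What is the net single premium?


NSP = benefit * q * v
v = 1/(1+i) = 0.925926
NSP = 227528 * 0.043 * 0.925926
= 9058.9852


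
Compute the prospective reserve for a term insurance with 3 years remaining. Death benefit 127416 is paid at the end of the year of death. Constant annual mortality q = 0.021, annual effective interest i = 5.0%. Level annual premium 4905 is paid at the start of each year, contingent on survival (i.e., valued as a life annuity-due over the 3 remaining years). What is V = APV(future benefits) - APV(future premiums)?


v = 1/(1+i) = 0.952381
APV(future benefits) per unit = sum_{k=0}^{2} k_p_x * q * v^(k+1) = 0.056034
APV(future benefits) = 127416 * 0.056034 = 7139.6669
Life annuity-due factor ä_{x:3} = sum_{k=0}^{2} k_p_x * v^k = 2.801715
APV(future premiums) = 4905 * 2.801715 = 13742.413
V = 7139.6669 - 13742.413
= -6602.7462


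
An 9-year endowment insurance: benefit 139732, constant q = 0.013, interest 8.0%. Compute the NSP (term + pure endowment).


Term component = 10846.8895
Pure endowment = 9_p_x * v^9 * benefit = 0.888903 * 0.500249 * 139732 = 62135.0211
NSP = 72981.9106


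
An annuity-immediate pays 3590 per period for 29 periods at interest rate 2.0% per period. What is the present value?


PV = PMT * (1 - (1+i)^(-n)) / i
= 3590 * (1 - (1+0.02)^(-29)) / 0.02
= 3590 * (1 - 0.563112) / 0.02
= 3590 * 21.844385
= 78421.3409


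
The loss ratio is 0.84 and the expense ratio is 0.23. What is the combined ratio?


Combined ratio = loss ratio + expense ratio
= 0.84 + 0.23
= 1.07


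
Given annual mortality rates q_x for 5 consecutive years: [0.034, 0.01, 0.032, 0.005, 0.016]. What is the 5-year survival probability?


p_k = 1 - q_k for each year
Survival = product of (1 - q_k)
= 0.966 * 0.99 * 0.968 * 0.995 * 0.984
= 0.9064


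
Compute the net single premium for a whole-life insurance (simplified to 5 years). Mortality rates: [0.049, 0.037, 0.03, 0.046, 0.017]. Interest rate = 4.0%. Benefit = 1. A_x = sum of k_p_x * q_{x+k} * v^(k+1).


v = 0.961538
Year 0: k_p_x=1.0, q=0.049, term=0.047115
Year 1: k_p_x=0.951, q=0.037, term=0.032532
Year 2: k_p_x=0.915813, q=0.03, term=0.024425
Year 3: k_p_x=0.888339, q=0.046, term=0.03493
Year 4: k_p_x=0.847475, q=0.017, term=0.011842
A_x = 0.1508


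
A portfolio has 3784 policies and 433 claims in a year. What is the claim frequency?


frequency = claims / policies
= 433 / 3784
= 0.1144


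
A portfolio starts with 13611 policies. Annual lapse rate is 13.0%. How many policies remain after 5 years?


remaining = initial * (1 - lapse)^years
= 13611 * (1 - 0.13)^5
= 13611 * 0.498421
= 6784.0072


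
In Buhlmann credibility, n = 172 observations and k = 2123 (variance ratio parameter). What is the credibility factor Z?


Z = n / (n + k)
= 172 / (172 + 2123)
= 172 / 2295
= 0.0749


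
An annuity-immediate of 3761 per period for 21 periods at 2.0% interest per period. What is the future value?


FV = PMT * ((1+i)^n - 1) / i
= 3761 * ((1.02)^21 - 1) / 0.02
= 3761 * (1.515666 - 1) / 0.02
= 96971.056


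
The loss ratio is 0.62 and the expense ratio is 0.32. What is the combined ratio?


Combined ratio = loss ratio + expense ratio
= 0.62 + 0.32
= 0.94


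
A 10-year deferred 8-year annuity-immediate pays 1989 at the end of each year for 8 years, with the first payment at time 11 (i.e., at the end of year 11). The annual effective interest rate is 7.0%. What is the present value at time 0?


PV at time 10 of the 8-year annuity-immediate:
a_n = 1989 * (1-(1+0.07)^(-8))/0.07 = 11876.9127
Discount back 10 years to time 0:
PV = 11876.9127 * (1+0.07)^(-10)
= 11876.9127 * 0.508349
= 6037.6202


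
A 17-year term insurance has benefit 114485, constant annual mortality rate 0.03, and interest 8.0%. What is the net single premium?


NSP = benefit * sum_{k=0}^{n-1} k_p_x * q * v^(k+1)
With constant q=0.03, v=0.925926
Sum = 0.228809
NSP = 114485 * 0.228809
= 26195.2104


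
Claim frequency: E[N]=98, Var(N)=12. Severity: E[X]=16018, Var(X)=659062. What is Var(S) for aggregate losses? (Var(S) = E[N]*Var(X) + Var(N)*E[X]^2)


Var(S) = E[N]*Var(X) + Var(N)*E[X]^2
= 98*659062 + 12*16018^2
= 64588076 + 3078915888
= 3.1435e+09


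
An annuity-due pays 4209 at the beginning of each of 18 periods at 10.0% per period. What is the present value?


PV_due = PMT * (1-(1+i)^(-n))/i * (1+i)
PV_immediate = 34519.7435
PV_due = 34519.7435 * 1.1
= 37971.7179


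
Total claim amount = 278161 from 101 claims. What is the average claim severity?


severity = total / number
= 278161 / 101
= 2754.0693


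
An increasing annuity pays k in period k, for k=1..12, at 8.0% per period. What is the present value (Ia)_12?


(Ia)_n = sum_{k=1}^{n} k * v^k, v = 1/(1+i)
v = 0.925926
Sum computed term by term:
(Ia)_12 = 42.17


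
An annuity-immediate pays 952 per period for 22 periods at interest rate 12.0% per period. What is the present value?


PV = PMT * (1 - (1+i)^(-n)) / i
= 952 * (1 - (1+0.12)^(-22)) / 0.12
= 952 * (1 - 0.082643) / 0.12
= 952 * 7.644646
= 7277.7028


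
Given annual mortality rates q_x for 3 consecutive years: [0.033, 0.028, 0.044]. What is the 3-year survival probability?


p_k = 1 - q_k for each year
Survival = product of (1 - q_k)
= 0.967 * 0.972 * 0.956
= 0.8986


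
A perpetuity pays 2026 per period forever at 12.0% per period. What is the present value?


PV = PMT / i
= 2026 / 0.12
= 16883.3333


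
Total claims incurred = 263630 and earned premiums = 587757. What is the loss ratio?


Loss ratio = claims / premiums
= 263630 / 587757
= 0.4485


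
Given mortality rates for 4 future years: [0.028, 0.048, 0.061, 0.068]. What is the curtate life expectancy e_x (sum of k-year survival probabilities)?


e_x = sum_{k=1}^{n} k_p_x
k_p_x values:
  1_p_x = 0.972
  2_p_x = 0.925344
  3_p_x = 0.868898
  4_p_x = 0.809813
e_x = 3.5761


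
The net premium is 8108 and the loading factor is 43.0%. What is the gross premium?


Gross = net * (1 + loading)
= 8108 * (1 + 0.43)
= 8108 * 1.43
= 11594.44


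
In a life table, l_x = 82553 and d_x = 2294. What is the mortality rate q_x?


q_x = d_x / l_x
= 2294 / 82553
= 0.0278


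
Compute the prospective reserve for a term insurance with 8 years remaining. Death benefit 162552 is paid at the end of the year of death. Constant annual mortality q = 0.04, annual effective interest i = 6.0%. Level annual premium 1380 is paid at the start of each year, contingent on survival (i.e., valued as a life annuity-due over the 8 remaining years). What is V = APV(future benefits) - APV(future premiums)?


v = 1/(1+i) = 0.943396
APV(future benefits) per unit = sum_{k=0}^{7} k_p_x * q * v^(k+1) = 0.218957
APV(future benefits) = 162552 * 0.218957 = 35591.8172
Life annuity-due factor ä_{x:8} = sum_{k=0}^{7} k_p_x * v^k = 5.802347
APV(future premiums) = 1380 * 5.802347 = 8007.2393
V = 35591.8172 - 8007.2393
= 27584.578


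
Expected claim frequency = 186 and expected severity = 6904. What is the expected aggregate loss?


E[S] = E[N] * E[X]
= 186 * 6904
= 1.2841e+06


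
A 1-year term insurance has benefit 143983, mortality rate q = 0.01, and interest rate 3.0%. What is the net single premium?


NSP = benefit * q * v
v = 1/(1+i) = 0.970874
NSP = 143983 * 0.01 * 0.970874
= 1397.8932


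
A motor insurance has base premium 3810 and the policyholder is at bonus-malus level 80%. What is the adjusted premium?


adjusted = base * BM_level / 100
= 3810 * 80 / 100
= 3810 * 0.8
= 3048.0


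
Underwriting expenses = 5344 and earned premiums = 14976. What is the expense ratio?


Expense ratio = expenses / premiums
= 5344 / 14976
= 0.3568


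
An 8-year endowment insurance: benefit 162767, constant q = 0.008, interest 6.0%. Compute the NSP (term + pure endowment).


Term component = 7882.4326
Pure endowment = 8_p_x * v^8 * benefit = 0.937764 * 0.627412 * 162767 = 95766.3233
NSP = 103648.7558
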